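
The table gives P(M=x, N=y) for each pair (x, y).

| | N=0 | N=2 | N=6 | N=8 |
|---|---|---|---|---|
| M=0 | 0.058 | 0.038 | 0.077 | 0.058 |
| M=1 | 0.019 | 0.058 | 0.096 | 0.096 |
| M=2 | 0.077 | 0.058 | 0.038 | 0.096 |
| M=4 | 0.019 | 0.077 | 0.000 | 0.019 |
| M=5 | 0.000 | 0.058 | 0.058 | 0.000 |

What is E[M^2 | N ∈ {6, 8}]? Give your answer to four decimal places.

P(N ∈ {6, 8}) = 0.538.
Σ M^2·P over the event = 0·(0.077) + 0·(0.058) + 1·(0.096) + 1·(0.096) + 4·(0.038) + 4·(0.096) + 16·(0.019) + 25·(0.058) = 2.482.
E[M^2 | N ∈ {6, 8}] = (2.482) / (0.538) = 4.6134.

4.6134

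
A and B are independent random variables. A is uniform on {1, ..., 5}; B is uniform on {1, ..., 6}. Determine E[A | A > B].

4

Outcomes with A > B: (2,1), (3,1), (3,2), (4,1), (4,2), (4,3), (5,1), (5,2), (5,3), (5,4), each with probability 1/30.
E[A | A > B] = (2 + 3 + 3 + 4 + 4 + 4 + 5 + 5 + 5 + 5) / 10 = 4.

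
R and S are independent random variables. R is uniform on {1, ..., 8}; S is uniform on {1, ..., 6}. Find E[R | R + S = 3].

3/2

Outcomes with R + S = 3: (1,2), (2,1), each with probability 1/48.
E[R | R + S = 3] = (1 + 2) / 2 = 3/2.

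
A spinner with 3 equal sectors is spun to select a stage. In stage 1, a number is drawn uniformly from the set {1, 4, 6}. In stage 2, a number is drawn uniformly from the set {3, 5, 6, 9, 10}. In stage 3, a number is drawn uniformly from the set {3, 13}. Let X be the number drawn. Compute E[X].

E[X | stage 1] = (1+4+6)/3 = 11/3.
E[X | stage 2] = (3+5+6+9+10)/5 = 33/5.
E[X | stage 3] = (3+13)/2 = 8.
By the law of total expectation,
E[X] = (1/3)·(11/3) + (1/3)·(33/5) + (1/3)·(8) = 274/45.

274/45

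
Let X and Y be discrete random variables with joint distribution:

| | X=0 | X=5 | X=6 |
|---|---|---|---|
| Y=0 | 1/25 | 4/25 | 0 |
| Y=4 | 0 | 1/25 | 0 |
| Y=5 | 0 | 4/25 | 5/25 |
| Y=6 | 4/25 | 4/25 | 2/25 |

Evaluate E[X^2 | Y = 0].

20

P(Y = 0) = 1/5.
Σ X^2·P over the event = 0·(1/25) + 25·(4/25) = 4.
E[X^2 | Y = 0] = (4) / (1/5) = 20.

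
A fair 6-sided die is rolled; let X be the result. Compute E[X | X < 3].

3/2

Given X < 3, X is equally likely to be any of {1, 2}.
E[X | X < 3] = (1 + 2) / 2 = 3/2.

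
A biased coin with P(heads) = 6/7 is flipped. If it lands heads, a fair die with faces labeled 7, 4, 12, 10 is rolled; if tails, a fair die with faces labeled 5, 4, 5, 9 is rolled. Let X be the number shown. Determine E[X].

221/28

E[X | heads] = (7+4+12+10)/4 = 33/4.
E[X | tails] = (5+4+5+9)/4 = 23/4.
E[X] = (6/7)·(33/4) + (1/7)·(23/4) = 221/28.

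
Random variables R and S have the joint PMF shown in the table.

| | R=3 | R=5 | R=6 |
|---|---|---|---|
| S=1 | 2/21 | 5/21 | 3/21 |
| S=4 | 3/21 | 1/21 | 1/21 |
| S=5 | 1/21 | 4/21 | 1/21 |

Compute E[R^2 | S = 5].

145/6

P(S = 5) = 2/7.
Σ R^2·P over the event = 9·(1/21) + 25·(4/21) + 36·(1/21) = 145/21.
E[R^2 | S = 5] = (145/21) / (2/7) = 145/6.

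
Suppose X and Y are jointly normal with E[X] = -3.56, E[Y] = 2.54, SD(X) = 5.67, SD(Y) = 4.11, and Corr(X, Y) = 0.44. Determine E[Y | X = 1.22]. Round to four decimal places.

4.0645

E[Y | X=x] = μ_Y + ρ(σ_Y/σ_X)(x − μ_X) for jointly normal variables.
E[Y | X=1.22] = 2.54 + (0.44)·(4.11/5.67)·(1.22 − (-3.56)) = 2.54 + (0.31894)·(4.78) = 4.0645.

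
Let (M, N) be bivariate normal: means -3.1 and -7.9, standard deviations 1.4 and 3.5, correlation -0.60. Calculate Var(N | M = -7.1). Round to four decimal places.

7.8400

The conditional variance in a bivariate normal is σ_N²(1 − ρ²), independent of x.
Var(N | M=-7.1) = (3.5)²·(1 − (-0.60)²) = 12.25·0.64 = 7.8400.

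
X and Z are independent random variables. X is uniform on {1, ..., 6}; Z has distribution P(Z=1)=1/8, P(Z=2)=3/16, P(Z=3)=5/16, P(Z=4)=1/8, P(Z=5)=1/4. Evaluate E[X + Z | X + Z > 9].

P(X + Z > 9) = 5/48.
Summing (X+Z)·P(x,y) over outcomes with X + Z > 9 gives 13/12.
E[X + Z | X + Z > 9] = (13/12) / (5/48) = 52/5.

52/5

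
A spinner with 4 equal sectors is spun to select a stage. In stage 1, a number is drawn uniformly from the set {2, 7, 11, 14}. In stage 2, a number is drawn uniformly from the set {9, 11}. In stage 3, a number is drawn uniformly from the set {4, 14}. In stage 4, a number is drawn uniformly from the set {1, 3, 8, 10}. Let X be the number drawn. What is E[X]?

33/4

E[X | stage 1] = (2+7+11+14)/4 = 17/2.
E[X | stage 2] = (9+11)/2 = 10.
E[X | stage 3] = (4+14)/2 = 9.
E[X | stage 4] = (1+3+8+10)/4 = 11/2.
By the law of total expectation,
E[X] = (1/4)·(17/2) + (1/4)·(10) + (1/4)·(9) + (1/4)·(11/2) = 33/4.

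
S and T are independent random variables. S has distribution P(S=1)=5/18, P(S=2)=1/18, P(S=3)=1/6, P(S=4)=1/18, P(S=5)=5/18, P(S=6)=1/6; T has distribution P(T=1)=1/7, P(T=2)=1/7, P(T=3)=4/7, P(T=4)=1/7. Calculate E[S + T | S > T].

P(S > T) = 23/42.
Summing (S+T)·P(x,y) over outcomes with S > T gives 29/7.
E[S + T | S > T] = (29/7) / (23/42) = 174/23.

174/23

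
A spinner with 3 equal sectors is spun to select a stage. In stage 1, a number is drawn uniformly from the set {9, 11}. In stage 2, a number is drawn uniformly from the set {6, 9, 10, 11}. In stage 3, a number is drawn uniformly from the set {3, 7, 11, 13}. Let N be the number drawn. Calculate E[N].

55/6

E[N | stage 1] = (9+11)/2 = 10.
E[N | stage 2] = (6+9+10+11)/4 = 9.
E[N | stage 3] = (3+7+11+13)/4 = 17/2.
E[N] = (1/3)·(10) + (1/3)·(9) + (1/3)·(17/2) = 55/6.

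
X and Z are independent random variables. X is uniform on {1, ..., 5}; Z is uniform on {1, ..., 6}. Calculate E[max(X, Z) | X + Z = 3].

Outcomes with X + Z = 3: (1,2), (2,1), each with probability 1/30.
E[max(X, Z) | X + Z = 3] = (2 + 2) / 2 = 2.

2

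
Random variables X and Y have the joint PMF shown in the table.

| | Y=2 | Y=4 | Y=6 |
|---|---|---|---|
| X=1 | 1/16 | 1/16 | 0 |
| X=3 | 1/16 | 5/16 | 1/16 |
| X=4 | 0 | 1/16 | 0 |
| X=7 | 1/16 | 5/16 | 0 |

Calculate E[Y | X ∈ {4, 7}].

P(X ∈ {4, 7}) = 7/16.
Σ Y·P over the event = 4·(1/16) + 2·(1/16) + 4·(5/16) = 13/8.
E[Y | X ∈ {4, 7}] = (13/8) / (7/16) = 26/7.

26/7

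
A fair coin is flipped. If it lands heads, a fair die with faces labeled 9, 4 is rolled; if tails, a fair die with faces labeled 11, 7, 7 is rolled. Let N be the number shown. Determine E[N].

E[N | heads] = (9+4)/2 = 13/2.
E[N | tails] = (11+7+7)/3 = 25/3.
E[N] = (1/2)·(13/2) + (1/2)·(25/3) = 89/12.

89/12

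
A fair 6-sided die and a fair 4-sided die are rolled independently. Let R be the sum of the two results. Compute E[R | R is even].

P(R is even) = 1/2.
Σ over the event: 2·1/24 + 4·1/8 + 6·1/6 + 8·1/8 + 10·1/24 = 3.
E[R | R is even] = (3) / (1/2) = 6.

6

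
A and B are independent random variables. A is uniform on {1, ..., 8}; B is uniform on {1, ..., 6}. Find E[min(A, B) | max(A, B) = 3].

9/5

Outcomes with max(A, B) = 3: (1,3), (2,3), (3,1), (3,2), (3,3), each with probability 1/48.
E[min(A, B) | max(A, B) = 3] = (1 + 2 + 1 + 2 + 3) / 5 = 9/5.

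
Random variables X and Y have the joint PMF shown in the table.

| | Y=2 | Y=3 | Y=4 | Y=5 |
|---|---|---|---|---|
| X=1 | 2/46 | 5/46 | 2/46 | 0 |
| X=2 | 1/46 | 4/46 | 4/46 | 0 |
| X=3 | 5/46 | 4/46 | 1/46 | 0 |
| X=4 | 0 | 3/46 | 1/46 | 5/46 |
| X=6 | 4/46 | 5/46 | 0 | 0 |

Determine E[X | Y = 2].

43/12

P(Y = 2) = 6/23.
Σ X·P over the event = 1·(2/46) + 2·(1/46) + 3·(5/46) + 6·(4/46) = 43/46.
E[X | Y = 2] = (43/46) / (6/23) = 43/12.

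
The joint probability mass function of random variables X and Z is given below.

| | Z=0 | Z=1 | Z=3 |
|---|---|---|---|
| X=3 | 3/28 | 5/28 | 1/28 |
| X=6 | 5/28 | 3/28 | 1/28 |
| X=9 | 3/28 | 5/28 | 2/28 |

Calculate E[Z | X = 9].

P(X = 9) = 5/14.
Σ Z·P over the event = 0·(3/28) + 1·(5/28) + 3·(2/28) = 11/28.
E[Z | X = 9] = (11/28) / (5/14) = 11/10.

11/10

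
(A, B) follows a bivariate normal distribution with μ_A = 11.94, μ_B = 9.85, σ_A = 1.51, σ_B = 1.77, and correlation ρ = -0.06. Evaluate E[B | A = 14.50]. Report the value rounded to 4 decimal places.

9.6700

For a bivariate normal, E[B | A=x] = μ_B + ρ·(σ_B/σ_A)·(x − μ_A).
E[B | A=14.50] = 9.85 + (-0.06)·(1.77/1.51)·(14.50 − (11.94)) = 9.85 + (-0.070331)·(2.56) = 9.6700.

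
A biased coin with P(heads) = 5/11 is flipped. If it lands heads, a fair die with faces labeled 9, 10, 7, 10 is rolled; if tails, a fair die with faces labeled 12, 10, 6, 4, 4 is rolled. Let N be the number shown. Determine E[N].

E[N | heads] = (9+10+7+10)/4 = 9.
E[N | tails] = (12+10+6+4+4)/5 = 36/5.
By the law of total expectation,
E[N] = (5/11)·(9) + (6/11)·(36/5) = 441/55.

441/55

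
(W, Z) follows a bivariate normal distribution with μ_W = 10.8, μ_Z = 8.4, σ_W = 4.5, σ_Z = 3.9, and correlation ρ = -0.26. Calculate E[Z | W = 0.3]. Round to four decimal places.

E[Z | W=x] = μ_Z + ρ(σ_Z/σ_W)(x − μ_W) for jointly normal variables.
E[Z | W=0.3] = 8.4 + (-0.26)·(3.9/4.5)·(0.3 − (10.8)) = 8.4 + (-0.22533)·(-10.5) = 10.7660.

10.7660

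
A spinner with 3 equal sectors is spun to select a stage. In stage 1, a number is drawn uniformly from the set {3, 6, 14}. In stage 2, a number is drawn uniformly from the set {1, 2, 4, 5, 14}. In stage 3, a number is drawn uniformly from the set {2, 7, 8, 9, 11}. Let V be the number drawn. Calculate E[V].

304/45

E[V | stage 1] = (3+6+14)/3 = 23/3.
E[V | stage 2] = (1+2+4+5+14)/5 = 26/5.
E[V | stage 3] = (2+7+8+9+11)/5 = 37/5.
E[V] = (1/3)·(23/3) + (1/3)·(26/5) + (1/3)·(37/5) = 304/45.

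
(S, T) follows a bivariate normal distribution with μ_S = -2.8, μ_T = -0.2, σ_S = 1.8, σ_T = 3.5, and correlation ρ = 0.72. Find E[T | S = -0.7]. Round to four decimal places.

2.7400

E[T | S=x] = μ_T + ρ(σ_T/σ_S)(x − μ_S) for jointly normal variables.
E[T | S=-0.7] = -0.2 + (0.72)·(3.5/1.8)·(-0.7 − (-2.8)) = -0.2 + (1.4)·(2.1) = 2.7400.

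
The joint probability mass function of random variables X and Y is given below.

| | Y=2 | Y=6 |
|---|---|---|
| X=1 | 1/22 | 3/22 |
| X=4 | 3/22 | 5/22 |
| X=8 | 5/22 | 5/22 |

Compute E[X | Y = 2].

P(Y = 2) = 9/22.
Σ X·P over the event = 1·(1/22) + 4·(3/22) + 8·(5/22) = 53/22.
E[X | Y = 2] = (53/22) / (9/22) = 53/9.

53/9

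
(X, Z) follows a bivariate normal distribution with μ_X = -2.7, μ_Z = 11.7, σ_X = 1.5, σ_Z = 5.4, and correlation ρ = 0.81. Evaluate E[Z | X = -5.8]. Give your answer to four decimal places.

For a bivariate normal, E[Z | X=x] = μ_Z + ρ·(σ_Z/σ_X)·(x − μ_X).
E[Z | X=-5.8] = 11.7 + (0.81)·(5.4/1.5)·(-5.8 − (-2.7)) = 11.7 + (2.916)·(-3.1) = 2.6604.

2.6604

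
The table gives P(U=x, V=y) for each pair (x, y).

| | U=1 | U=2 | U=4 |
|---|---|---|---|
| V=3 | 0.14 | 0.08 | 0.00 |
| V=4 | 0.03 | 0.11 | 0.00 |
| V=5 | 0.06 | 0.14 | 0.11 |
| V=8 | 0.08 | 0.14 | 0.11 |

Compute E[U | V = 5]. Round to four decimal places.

2.5161

P(V = 5) = 0.31.
Σ U·P over the event = 1·(0.06) + 2·(0.14) + 4·(0.11) = 0.78.
E[U | V = 5] = (0.78) / (0.31) = 2.5161.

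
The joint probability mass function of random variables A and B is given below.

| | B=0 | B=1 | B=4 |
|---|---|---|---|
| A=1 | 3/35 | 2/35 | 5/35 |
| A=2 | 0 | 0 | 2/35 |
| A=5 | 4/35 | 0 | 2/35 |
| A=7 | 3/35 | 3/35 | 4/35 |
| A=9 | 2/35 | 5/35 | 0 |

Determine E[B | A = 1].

11/5

P(A = 1) = 2/7.
Σ B·P over the event = 0·(3/35) + 1·(2/35) + 4·(5/35) = 22/35.
E[B | A = 1] = (22/35) / (2/7) = 11/5.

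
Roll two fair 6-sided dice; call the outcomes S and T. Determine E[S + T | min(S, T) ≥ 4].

Outcomes with min(S, T) ≥ 4: (4,4), (4,5), (4,6), (5,4), (5,5), (5,6), (6,4), (6,5), (6,6), each with probability 1/36.
E[S + T | min(S, T) ≥ 4] = (8 + 9 + 10 + 9 + 10 + 11 + 10 + 11 + 12) / 9 = 10.

10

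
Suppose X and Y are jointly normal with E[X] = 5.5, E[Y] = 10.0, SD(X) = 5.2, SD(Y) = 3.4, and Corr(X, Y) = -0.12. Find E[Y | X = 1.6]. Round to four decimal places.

For a bivariate normal, E[Y | X=x] = μ_Y + ρ·(σ_Y/σ_X)·(x − μ_X).
E[Y | X=1.6] = 10.0 + (-0.12)·(3.4/5.2)·(1.6 − (5.5)) = 10.0 + (-0.078462)·(-3.9) = 10.3060.

10.3060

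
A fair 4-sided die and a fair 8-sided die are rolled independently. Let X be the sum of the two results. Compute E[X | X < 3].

P(X < 3) = 1/32.
Σ over the event: 2·1/32 = 1/16.
E[X | X < 3] = (1/16) / (1/32) = 2.

2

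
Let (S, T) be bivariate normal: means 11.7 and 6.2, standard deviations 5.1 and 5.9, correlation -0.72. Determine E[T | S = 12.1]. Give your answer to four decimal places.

5.8668

E[T | S=x] = μ_T + ρ(σ_T/σ_S)(x − μ_S) for jointly normal variables.
E[T | S=12.1] = 6.2 + (-0.72)·(5.9/5.1)·(12.1 − (11.7)) = 6.2 + (-0.83294)·(0.4) = 5.8668.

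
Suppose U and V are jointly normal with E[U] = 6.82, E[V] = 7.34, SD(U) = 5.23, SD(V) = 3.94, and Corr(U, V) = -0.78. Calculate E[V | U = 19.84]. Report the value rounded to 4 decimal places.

-0.3107

For a bivariate normal, E[V | U=x] = μ_V + ρ·(σ_V/σ_U)·(x − μ_U).
E[V | U=19.84] = 7.34 + (-0.78)·(3.94/5.23)·(19.84 − (6.82)) = 7.34 + (-0.58761)·(13.02) = -0.3107.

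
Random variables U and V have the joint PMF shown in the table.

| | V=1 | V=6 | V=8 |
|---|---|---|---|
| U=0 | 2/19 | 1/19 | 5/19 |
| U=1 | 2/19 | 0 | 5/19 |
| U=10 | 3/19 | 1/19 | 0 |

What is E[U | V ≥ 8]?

P(V ≥ 8) = 10/19.
Σ U·P over the event = 0·(5/19) + 1·(5/19) = 5/19.
E[U | V ≥ 8] = (5/19) / (10/19) = 1/2.

1/2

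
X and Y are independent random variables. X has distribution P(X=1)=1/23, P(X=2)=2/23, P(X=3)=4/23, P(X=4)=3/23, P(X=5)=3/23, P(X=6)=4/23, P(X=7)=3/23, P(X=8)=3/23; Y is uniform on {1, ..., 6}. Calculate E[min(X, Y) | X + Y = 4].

9/7

P(X + Y = 4) = 7/138.
Summing min(X,Y)·P(x,y) over outcomes with X + Y = 4 gives 3/46.
E[min(X, Y) | X + Y = 4] = (3/46) / (7/138) = 9/7.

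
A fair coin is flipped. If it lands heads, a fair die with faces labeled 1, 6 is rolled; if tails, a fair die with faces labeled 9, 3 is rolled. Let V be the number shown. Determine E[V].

19/4

E[V | heads] = (1+6)/2 = 7/2.
E[V | tails] = (9+3)/2 = 6.
By the law of total expectation,
E[V] = (1/2)·(7/2) + (1/2)·(6) = 19/4.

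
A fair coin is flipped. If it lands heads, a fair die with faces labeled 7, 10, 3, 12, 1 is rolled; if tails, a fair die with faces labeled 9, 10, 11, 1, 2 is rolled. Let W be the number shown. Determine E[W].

33/5

E[W | heads] = (7+10+3+12+1)/5 = 33/5.
E[W | tails] = (9+10+11+1+2)/5 = 33/5.
E[W] = (1/2)·(33/5) + (1/2)·(33/5) = 33/5.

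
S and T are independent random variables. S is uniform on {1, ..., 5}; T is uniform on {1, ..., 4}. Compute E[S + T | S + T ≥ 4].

6

P(S + T ≥ 4) = 17/20.
Summing (S+T)·P(x,y) over outcomes with S + T ≥ 4 gives 51/10.
E[S + T | S + T ≥ 4] = (51/10) / (17/20) = 6.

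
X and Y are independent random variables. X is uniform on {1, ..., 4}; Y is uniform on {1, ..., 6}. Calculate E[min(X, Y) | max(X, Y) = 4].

Outcomes with max(X, Y) = 4: (1,4), (2,4), (3,4), (4,1), (4,2), (4,3), (4,4), each with probability 1/24.
E[min(X, Y) | max(X, Y) = 4] = (1 + 2 + 3 + 1 + 2 + 3 + 4) / 7 = 16/7.

16/7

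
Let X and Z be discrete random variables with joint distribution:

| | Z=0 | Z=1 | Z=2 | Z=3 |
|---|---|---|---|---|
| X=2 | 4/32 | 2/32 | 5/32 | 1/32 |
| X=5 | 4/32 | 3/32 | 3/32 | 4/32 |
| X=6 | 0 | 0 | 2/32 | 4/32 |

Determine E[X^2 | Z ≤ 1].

P(Z ≤ 1) = 13/32.
Σ X^2·P over the event = 4·(4/32) + 4·(2/32) + 25·(4/32) + 25·(3/32) = 199/32.
E[X^2 | Z ≤ 1] = (199/32) / (13/32) = 199/13.

199/13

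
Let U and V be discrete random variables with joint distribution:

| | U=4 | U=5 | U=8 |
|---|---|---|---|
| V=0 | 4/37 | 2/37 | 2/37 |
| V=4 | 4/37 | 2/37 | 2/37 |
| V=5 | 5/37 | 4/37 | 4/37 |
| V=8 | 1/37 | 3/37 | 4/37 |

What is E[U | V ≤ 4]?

P(V ≤ 4) = 16/37.
Σ U·P over the event = 4·(4/37) + 4·(4/37) + 5·(2/37) + 5·(2/37) + 8·(2/37) + 8·(2/37) = 84/37.
E[U | V ≤ 4] = (84/37) / (16/37) = 21/4.

21/4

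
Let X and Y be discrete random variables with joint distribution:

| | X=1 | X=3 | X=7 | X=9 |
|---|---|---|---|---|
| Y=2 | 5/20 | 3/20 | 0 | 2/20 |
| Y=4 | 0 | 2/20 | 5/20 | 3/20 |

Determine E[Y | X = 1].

P(X = 1) = 1/4.
Σ Y·P over the event = 2·(5/20) = 1/2.
E[Y | X = 1] = (1/2) / (1/4) = 2.

2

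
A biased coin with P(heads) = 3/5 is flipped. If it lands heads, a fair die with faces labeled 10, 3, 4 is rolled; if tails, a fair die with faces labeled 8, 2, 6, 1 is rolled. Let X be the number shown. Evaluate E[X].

51/10

E[X | heads] = (10+3+4)/3 = 17/3.
E[X | tails] = (8+2+6+1)/4 = 17/4.
E[X] = (3/5)·(17/3) + (2/5)·(17/4) = 51/10.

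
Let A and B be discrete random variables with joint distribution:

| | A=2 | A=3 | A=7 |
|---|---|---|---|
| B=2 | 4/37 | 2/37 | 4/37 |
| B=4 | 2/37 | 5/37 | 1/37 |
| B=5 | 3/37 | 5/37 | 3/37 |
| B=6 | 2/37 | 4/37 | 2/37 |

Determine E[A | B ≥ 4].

P(B ≥ 4) = 27/37.
Summing A·P(A=x,B=y) over the conditioning event gives 98/37.
E[A | B ≥ 4] = (98/37) / (27/37) = 98/27.

98/27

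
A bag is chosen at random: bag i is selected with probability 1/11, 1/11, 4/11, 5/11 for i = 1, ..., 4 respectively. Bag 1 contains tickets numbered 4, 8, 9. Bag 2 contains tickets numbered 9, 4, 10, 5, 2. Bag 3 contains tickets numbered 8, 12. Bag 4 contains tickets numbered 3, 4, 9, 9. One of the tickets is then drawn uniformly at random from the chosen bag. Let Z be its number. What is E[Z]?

337/44

E[Z | bag 1] = (4+8+9)/3 = 7.
E[Z | bag 2] = (9+4+10+5+2)/5 = 6.
E[Z | bag 3] = (8+12)/2 = 10.
E[Z | bag 4] = (3+4+9+9)/4 = 25/4.
By the law of total expectation,
E[Z] = (1/11)·(7) + (1/11)·(6) + (4/11)·(10) + (5/11)·(25/4) = 337/44.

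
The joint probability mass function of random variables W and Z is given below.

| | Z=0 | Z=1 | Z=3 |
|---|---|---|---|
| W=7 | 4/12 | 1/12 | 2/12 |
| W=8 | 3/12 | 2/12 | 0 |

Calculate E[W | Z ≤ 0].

52/7

P(Z ≤ 0) = 7/12.
Summing W·P(W=x,Z=y) over the conditioning event gives 13/3.
E[W | Z ≤ 0] = (13/3) / (7/12) = 52/7.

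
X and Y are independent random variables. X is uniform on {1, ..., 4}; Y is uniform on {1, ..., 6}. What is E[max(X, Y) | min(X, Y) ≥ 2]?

P(min(X, Y) ≥ 2) = 5/8.
Summing max(X,Y)·P(x,y) over outcomes with min(X, Y) ≥ 2 gives 8/3.
E[max(X, Y) | min(X, Y) ≥ 2] = (8/3) / (5/8) = 64/15.

64/15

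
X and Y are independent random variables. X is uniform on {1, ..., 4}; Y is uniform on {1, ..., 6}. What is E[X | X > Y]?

10/3

Outcomes with X > Y: (2,1), (3,1), (3,2), (4,1), (4,2), (4,3), each with probability 1/24.
E[X | X > Y] = (2 + 3 + 3 + 4 + 4 + 4) / 6 = 10/3.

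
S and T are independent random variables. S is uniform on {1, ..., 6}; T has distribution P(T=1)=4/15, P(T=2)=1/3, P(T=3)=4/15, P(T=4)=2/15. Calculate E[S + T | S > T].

13/2

P(S > T) = 28/45.
Summing (S+T)·P(x,y) over outcomes with S > T gives 182/45.
E[S + T | S > T] = (182/45) / (28/45) = 13/2.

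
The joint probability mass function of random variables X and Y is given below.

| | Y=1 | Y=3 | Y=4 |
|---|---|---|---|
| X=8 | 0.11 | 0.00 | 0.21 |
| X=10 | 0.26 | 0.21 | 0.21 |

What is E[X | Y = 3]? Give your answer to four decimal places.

P(Y = 3) = 0.21.
Σ X·P over the event = 10·(0.21) = 2.10.
E[X | Y = 3] = (2.10) / (0.21) = 10.0000.

10.0000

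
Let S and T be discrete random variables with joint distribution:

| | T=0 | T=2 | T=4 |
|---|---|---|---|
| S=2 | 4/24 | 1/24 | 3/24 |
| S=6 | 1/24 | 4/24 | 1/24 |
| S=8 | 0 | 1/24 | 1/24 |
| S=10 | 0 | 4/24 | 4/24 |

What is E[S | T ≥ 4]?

P(T ≥ 4) = 3/8.
Summing S·P(S=x,T=y) over the conditioning event gives 5/2.
E[S | T ≥ 4] = (5/2) / (3/8) = 20/3.

20/3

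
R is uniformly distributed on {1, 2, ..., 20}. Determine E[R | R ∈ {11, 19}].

P(R ∈ {11, 19}) = 1/10.
Σ over the event: 11·1/20 + 19·1/20 = 3/2.
E[R | R ∈ {11, 19}] = (3/2) / (1/10) = 15.

15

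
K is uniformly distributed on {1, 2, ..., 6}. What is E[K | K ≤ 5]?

3

Given K ≤ 5, K is equally likely to be any of {1, 2, 3, 4, 5}.
E[K | K ≤ 5] = (1 + 2 + 3 + 4 + 5) / 5 = 3.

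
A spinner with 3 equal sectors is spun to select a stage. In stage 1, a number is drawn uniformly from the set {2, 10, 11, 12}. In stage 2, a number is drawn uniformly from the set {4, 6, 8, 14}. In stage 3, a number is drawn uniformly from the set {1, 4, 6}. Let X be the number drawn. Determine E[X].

E[X | stage 1] = (2+10+11+12)/4 = 35/4.
E[X | stage 2] = (4+6+8+14)/4 = 8.
E[X | stage 3] = (1+4+6)/3 = 11/3.
By the law of total expectation,
E[X] = (1/3)·(35/4) + (1/3)·(8) + (1/3)·(11/3) = 245/36.

245/36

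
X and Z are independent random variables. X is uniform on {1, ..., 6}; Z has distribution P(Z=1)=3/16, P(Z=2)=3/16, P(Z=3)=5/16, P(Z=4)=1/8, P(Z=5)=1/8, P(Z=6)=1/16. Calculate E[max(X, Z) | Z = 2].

11/3

P(Z = 2) = 3/16.
Summing max(X,Z)·P(x,y) over outcomes with Z = 2 gives 11/16.
E[max(X, Z) | Z = 2] = (11/16) / (3/16) = 11/3.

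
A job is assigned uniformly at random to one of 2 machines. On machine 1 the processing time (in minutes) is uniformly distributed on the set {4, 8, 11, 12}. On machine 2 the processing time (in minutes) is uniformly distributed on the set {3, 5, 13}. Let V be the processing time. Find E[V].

63/8

E[V | machine 1] = (4+8+11+12)/4 = 35/4.
E[V | machine 2] = (3+5+13)/3 = 7.
E[V] = (1/2)·(35/4) + (1/2)·(7) = 63/8.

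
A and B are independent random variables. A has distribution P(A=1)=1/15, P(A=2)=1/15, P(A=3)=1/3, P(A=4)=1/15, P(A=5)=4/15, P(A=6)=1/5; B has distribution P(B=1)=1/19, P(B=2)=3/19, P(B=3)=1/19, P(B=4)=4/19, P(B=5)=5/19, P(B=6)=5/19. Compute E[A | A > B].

257/52

P(A > B) = 104/285.
Summing A·P(x,y) over outcomes with A > B gives 514/285.
E[A | A > B] = (514/285) / (104/285) = 257/52.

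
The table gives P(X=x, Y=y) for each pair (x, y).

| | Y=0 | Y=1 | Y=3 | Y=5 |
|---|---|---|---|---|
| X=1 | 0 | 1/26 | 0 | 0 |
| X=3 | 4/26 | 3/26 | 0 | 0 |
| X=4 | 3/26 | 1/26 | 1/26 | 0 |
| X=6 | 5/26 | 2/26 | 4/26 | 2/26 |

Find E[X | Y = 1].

26/7

P(Y = 1) = 7/26.
Summing X·P(X=x,Y=y) over the conditioning event gives 1.
E[X | Y = 1] = (1) / (7/26) = 26/7.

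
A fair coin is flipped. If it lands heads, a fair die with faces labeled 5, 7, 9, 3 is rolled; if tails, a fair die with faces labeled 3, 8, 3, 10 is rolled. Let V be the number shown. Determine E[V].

E[V | heads] = (5+7+9+3)/4 = 6.
E[V | tails] = (3+8+3+10)/4 = 6.
By the law of total expectation,
E[V] = (1/2)·(6) + (1/2)·(6) = 6.

6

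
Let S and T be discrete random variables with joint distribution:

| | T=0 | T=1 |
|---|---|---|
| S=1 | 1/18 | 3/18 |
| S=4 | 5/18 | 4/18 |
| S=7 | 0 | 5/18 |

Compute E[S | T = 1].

9/2

P(T = 1) = 2/3.
Σ S·P over the event = 1·(3/18) + 4·(4/18) + 7·(5/18) = 3.
E[S | T = 1] = (3) / (2/3) = 9/2.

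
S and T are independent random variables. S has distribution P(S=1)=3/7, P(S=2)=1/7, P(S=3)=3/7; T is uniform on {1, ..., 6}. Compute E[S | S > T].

P(S > T) = 1/6.
Summing S·P(x,y) over outcomes with S > T gives 10/21.
E[S | S > T] = (10/21) / (1/6) = 20/7.

20/7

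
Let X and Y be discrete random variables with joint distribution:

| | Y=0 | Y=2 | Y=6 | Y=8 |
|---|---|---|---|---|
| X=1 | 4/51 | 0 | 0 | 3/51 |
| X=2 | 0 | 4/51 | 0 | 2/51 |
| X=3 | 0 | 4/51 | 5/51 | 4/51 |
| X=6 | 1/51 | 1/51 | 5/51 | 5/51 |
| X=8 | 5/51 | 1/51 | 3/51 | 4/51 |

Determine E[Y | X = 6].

6

P(X = 6) = 4/17.
Σ Y·P over the event = 0·(1/51) + 2·(1/51) + 6·(5/51) + 8·(5/51) = 24/17.
E[Y | X = 6] = (24/17) / (4/17) = 6.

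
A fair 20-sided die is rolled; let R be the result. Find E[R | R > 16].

37/2

Given R > 16, R is equally likely to be any of {17, 18, 19, 20}.
E[R | R > 16] = (17 + 18 + 19 + 20) / 4 = 37/2.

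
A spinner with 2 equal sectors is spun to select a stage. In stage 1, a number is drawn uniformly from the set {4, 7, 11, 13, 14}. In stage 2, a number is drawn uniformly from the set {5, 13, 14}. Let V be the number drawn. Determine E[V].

E[V | stage 1] = (4+7+11+13+14)/5 = 49/5.
E[V | stage 2] = (5+13+14)/3 = 32/3.
By the law of total expectation,
E[V] = (1/2)·(49/5) + (1/2)·(32/3) = 307/30.

307/30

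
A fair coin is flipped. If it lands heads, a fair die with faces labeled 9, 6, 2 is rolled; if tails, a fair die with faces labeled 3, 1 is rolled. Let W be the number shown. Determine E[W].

E[W | heads] = (9+6+2)/3 = 17/3.
E[W | tails] = (3+1)/2 = 2.
By the law of total expectation,
E[W] = (1/2)·(17/3) + (1/2)·(2) = 23/6.

23/6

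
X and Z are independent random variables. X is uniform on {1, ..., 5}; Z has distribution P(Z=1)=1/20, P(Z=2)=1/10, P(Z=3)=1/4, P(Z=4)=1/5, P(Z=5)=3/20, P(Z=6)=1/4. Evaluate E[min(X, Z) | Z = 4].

14/5

P(Z = 4) = 1/5.
Summing min(X,Z)·P(x,y) over outcomes with Z = 4 gives 14/25.
E[min(X, Z) | Z = 4] = (14/25) / (1/5) = 14/5.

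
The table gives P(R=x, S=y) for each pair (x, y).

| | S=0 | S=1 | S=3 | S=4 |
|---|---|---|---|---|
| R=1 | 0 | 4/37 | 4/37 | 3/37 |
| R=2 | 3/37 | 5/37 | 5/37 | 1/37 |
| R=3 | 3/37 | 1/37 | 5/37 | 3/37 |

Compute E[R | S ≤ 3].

61/30

P(S ≤ 3) = 30/37.
Σ R·P over the event = 1·(4/37) + 1·(4/37) + 2·(3/37) + 2·(5/37) + 2·(5/37) + 3·(3/37) + 3·(1/37) + 3·(5/37) = 61/37.
E[R | S ≤ 3] = (61/37) / (30/37) = 61/30.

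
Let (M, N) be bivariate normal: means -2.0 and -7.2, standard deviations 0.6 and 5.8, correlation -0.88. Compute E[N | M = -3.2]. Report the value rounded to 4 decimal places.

The regression of N on M has slope ρ·σ_N/σ_M and passes through (μ_M, μ_N).
E[N | M=-3.2] = -7.2 + (-0.88)·(5.8/0.6)·(-3.2 − (-2.0)) = -7.2 + (-8.5067)·(-1.2) = 3.0080.

3.0080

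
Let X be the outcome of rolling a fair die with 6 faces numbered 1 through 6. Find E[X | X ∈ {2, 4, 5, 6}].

P(X ∈ {2, 4, 5, 6}) = 2/3.
Σ over the event: 2·1/6 + 4·1/6 + 5·1/6 + 6·1/6 = 17/6.
E[X | X ∈ {2, 4, 5, 6}] = (17/6) / (2/3) = 17/4.

17/4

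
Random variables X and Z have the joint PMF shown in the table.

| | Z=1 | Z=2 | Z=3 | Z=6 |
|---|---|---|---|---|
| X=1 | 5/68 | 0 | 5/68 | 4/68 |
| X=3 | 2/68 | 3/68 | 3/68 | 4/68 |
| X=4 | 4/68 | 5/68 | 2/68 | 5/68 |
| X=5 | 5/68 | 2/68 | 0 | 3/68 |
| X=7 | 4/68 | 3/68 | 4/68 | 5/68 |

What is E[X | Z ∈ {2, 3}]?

P(Z ∈ {2, 3}) = 27/68.
Σ X·P over the event = 1·(5/68) + 3·(3/68) + 3·(3/68) + 4·(5/68) + 4·(2/68) + 5·(2/68) + 7·(3/68) + 7·(4/68) = 55/34.
E[X | Z ∈ {2, 3}] = (55/34) / (27/68) = 110/27.

110/27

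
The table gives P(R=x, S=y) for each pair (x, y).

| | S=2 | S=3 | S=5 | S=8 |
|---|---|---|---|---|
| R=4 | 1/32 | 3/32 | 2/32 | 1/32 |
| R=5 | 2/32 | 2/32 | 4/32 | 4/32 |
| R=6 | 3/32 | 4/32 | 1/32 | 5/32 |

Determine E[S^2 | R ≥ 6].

P(R ≥ 6) = 13/32.
Σ S^2·P over the event = 4·(3/32) + 9·(4/32) + 25·(1/32) + 64·(5/32) = 393/32.
E[S^2 | R ≥ 6] = (393/32) / (13/32) = 393/13.

393/13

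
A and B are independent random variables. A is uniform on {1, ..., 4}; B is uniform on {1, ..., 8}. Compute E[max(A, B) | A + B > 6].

37/6

P(A + B > 6) = 9/16.
Summing max(A,B)·P(x,y) over outcomes with A + B > 6 gives 111/32.
E[max(A, B) | A + B > 6] = (111/32) / (9/16) = 37/6.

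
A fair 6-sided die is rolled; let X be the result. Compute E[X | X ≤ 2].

3/2

Given X ≤ 2, X is equally likely to be any of {1, 2}.
E[X | X ≤ 2] = (1 + 2) / 2 = 3/2.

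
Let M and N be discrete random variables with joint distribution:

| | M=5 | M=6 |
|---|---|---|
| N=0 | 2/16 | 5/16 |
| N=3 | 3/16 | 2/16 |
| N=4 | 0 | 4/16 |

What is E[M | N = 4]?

6

P(N = 4) = 1/4.
Σ M·P over the event = 6·(4/16) = 3/2.
E[M | N = 4] = (3/2) / (1/4) = 6.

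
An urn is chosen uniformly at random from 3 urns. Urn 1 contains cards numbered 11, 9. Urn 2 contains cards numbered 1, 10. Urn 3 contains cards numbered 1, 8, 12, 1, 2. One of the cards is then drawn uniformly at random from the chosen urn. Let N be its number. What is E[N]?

E[N | urn 1] = (11+9)/2 = 10.
E[N | urn 2] = (1+10)/2 = 11/2.
E[N | urn 3] = (1+8+12+1+2)/5 = 24/5.
By the law of total expectation,
E[N] = (1/3)·(10) + (1/3)·(11/2) + (1/3)·(24/5) = 203/30.

203/30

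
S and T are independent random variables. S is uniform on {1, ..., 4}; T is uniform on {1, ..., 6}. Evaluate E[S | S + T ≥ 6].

P(S + T ≥ 6) = 7/12.
Summing S·P(x,y) over outcomes with S + T ≥ 6 gives 5/3.
E[S | S + T ≥ 6] = (5/3) / (7/12) = 20/7.

20/7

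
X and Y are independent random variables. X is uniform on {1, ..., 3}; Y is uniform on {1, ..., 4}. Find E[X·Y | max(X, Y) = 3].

P(max(X, Y) = 3) = 5/12.
Summing XY·P(x,y) over outcomes with max(X, Y) = 3 gives 9/4.
E[X·Y | max(X, Y) = 3] = (9/4) / (5/12) = 27/5.

27/5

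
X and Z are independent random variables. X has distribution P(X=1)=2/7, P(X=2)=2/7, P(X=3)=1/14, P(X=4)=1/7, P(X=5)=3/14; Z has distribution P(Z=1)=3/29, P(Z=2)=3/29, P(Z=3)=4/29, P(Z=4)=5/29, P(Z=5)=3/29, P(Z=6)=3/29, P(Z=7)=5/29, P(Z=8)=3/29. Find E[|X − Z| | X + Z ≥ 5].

340/113

P(X + Z ≥ 5) = 339/406.
Summing |X−Z|·P(x,y) over outcomes with X + Z ≥ 5 gives 510/203.
E[|X − Z| | X + Z ≥ 5] = (510/203) / (339/406) = 340/113.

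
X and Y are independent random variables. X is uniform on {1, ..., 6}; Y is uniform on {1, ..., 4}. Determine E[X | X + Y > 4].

37/9

P(X + Y > 4) = 3/4.
Summing X·P(x,y) over outcomes with X + Y > 4 gives 37/12.
E[X | X + Y > 4] = (37/12) / (3/4) = 37/9.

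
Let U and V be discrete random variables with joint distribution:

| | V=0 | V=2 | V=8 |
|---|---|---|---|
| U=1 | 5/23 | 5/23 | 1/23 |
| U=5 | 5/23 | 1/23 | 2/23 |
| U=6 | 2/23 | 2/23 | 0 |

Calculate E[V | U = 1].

18/11

P(U = 1) = 11/23.
Σ V·P over the event = 0·(5/23) + 2·(5/23) + 8·(1/23) = 18/23.
E[V | U = 1] = (18/23) / (11/23) = 18/11.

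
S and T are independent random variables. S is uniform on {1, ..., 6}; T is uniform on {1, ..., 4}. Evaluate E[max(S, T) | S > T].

32/7

P(S > T) = 7/12.
Summing max(S,T)·P(x,y) over outcomes with S > T gives 8/3.
E[max(S, T) | S > T] = (8/3) / (7/12) = 32/7.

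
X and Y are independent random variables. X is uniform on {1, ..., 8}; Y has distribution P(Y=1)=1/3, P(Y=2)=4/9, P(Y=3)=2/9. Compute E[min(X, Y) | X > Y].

9/5

P(X > Y) = 55/72.
Summing min(X,Y)·P(x,y) over outcomes with X > Y gives 11/8.
E[min(X, Y) | X > Y] = (11/8) / (55/72) = 9/5.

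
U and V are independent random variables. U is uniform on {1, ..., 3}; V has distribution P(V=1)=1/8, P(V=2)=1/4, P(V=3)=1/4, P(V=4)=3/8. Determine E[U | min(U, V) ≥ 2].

5/2

P(min(U, V) ≥ 2) = 7/12.
Summing U·P(x,y) over outcomes with min(U, V) ≥ 2 gives 35/24.
E[U | min(U, V) ≥ 2] = (35/24) / (7/12) = 5/2.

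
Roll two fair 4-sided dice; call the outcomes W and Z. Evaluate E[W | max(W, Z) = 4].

Outcomes with max(W, Z) = 4: (1,4), (2,4), (3,4), (4,1), (4,2), (4,3), (4,4), each with probability 1/16.
E[W | max(W, Z) = 4] = (1 + 2 + 3 + 4 + 4 + 4 + 4) / 7 = 22/7.

22/7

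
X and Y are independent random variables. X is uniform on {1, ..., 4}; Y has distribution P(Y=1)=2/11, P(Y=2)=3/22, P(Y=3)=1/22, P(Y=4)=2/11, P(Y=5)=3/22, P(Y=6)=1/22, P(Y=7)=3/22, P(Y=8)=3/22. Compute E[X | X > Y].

61/19

P(X > Y) = 19/88.
Summing X·P(x,y) over outcomes with X > Y gives 61/88.
E[X | X > Y] = (61/88) / (19/88) = 61/19.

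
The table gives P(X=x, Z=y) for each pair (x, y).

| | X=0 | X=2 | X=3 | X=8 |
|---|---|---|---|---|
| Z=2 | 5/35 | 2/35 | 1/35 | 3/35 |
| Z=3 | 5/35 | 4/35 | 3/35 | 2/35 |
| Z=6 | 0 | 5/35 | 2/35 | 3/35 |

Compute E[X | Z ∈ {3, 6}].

P(Z ∈ {3, 6}) = 24/35.
Σ X·P over the event = 0·(5/35) + 2·(4/35) + 2·(5/35) + 3·(3/35) + 3·(2/35) + 8·(2/35) + 8·(3/35) = 73/35.
E[X | Z ∈ {3, 6}] = (73/35) / (24/35) = 73/24.

73/24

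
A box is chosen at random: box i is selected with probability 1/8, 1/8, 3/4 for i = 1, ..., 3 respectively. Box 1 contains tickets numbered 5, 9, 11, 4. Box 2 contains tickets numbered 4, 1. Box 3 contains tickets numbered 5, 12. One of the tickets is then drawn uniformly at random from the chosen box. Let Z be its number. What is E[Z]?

243/32

E[Z | box 1] = (5+9+11+4)/4 = 29/4.
E[Z | box 2] = (4+1)/2 = 5/2.
E[Z | box 3] = (5+12)/2 = 17/2.
E[Z] = (1/8)·(29/4) + (1/8)·(5/2) + (3/4)·(17/2) = 243/32.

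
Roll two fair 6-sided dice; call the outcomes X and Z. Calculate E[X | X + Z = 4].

Outcomes with X + Z = 4: (1,3), (2,2), (3,1), each with probability 1/36.
E[X | X + Z = 4] = (1 + 2 + 3) / 3 = 2.

2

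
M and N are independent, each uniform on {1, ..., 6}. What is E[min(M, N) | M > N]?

7/3

P(M > N) = 5/12.
Summing min(M,N)·P(x,y) over outcomes with M > N gives 35/36.
E[min(M, N) | M > N] = (35/36) / (5/12) = 7/3.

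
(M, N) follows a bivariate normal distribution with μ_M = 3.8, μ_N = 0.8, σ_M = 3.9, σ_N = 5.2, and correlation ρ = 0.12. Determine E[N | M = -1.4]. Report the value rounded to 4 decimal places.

The regression of N on M has slope ρ·σ_N/σ_M and passes through (μ_M, μ_N).
E[N | M=-1.4] = 0.8 + (0.12)·(5.2/3.9)·(-1.4 − (3.8)) = 0.8 + (0.16)·(-5.2) = -0.0320.

-0.0320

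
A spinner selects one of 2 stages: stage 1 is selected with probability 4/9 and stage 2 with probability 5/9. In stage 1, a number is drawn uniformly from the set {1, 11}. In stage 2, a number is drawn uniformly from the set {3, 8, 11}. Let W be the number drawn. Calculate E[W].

E[W | stage 1] = (1+11)/2 = 6.
E[W | stage 2] = (3+8+11)/3 = 22/3.
By the law of total expectation,
E[W] = (4/9)·(6) + (5/9)·(22/3) = 182/27.

182/27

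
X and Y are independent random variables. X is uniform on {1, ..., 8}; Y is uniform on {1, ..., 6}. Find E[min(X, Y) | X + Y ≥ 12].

16/3

Outcomes with X + Y ≥ 12: (6,6), (7,5), (7,6), (8,4), (8,5), (8,6), each with probability 1/48.
E[min(X, Y) | X + Y ≥ 12] = (6 + 5 + 6 + 4 + 5 + 6) / 6 = 16/3.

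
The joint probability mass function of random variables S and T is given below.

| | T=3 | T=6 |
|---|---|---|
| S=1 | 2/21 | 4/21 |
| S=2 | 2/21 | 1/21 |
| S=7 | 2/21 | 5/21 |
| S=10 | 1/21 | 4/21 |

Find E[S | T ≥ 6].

81/14

P(T ≥ 6) = 2/3.
Σ S·P over the event = 1·(4/21) + 2·(1/21) + 7·(5/21) + 10·(4/21) = 27/7.
E[S | T ≥ 6] = (27/7) / (2/3) = 81/14.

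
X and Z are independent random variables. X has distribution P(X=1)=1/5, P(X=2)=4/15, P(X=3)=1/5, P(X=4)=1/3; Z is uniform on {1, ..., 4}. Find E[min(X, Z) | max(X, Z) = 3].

29/16

P(max(X, Z) = 3) = 4/15.
Summing min(X,Z)·P(x,y) over outcomes with max(X, Z) = 3 gives 29/60.
E[min(X, Z) | max(X, Z) = 3] = (29/60) / (4/15) = 29/16.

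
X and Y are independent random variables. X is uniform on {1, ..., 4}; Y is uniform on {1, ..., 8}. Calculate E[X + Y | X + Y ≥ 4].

216/29

P(X + Y ≥ 4) = 29/32.
Summing (X+Y)·P(x,y) over outcomes with X + Y ≥ 4 gives 27/4.
E[X + Y | X + Y ≥ 4] = (27/4) / (29/32) = 216/29.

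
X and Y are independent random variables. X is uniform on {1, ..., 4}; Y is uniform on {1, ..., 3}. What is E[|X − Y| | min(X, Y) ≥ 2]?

5/6

Outcomes with min(X, Y) ≥ 2: (2,2), (2,3), (3,2), (3,3), (4,2), (4,3), each with probability 1/12.
E[|X − Y| | min(X, Y) ≥ 2] = (0 + 1 + 1 + 0 + 2 + 1) / 6 = 5/6.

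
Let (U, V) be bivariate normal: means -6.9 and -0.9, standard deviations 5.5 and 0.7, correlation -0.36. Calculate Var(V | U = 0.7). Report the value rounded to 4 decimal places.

For a bivariate normal, Var(V | U=x) = σ_V²(1 − ρ²).
Var(V | U=0.7) = (0.7)²·(1 − (-0.36)²) = 0.49·0.8704 = 0.4265.

0.4265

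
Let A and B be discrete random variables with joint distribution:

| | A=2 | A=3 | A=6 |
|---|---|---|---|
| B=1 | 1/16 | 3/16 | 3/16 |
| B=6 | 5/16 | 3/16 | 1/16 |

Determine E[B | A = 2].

31/6

P(A = 2) = 3/8.
Σ B·P over the event = 1·(1/16) + 6·(5/16) = 31/16.
E[B | A = 2] = (31/16) / (3/8) = 31/6.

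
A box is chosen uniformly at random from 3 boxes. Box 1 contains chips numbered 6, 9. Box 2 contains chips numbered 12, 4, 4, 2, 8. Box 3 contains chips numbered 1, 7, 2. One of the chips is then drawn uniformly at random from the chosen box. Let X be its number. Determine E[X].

E[X | box 1] = (6+9)/2 = 15/2.
E[X | box 2] = (12+4+4+2+8)/5 = 6.
E[X | box 3] = (1+7+2)/3 = 10/3.
E[X] = (1/3)·(15/2) + (1/3)·(6) + (1/3)·(10/3) = 101/18.

101/18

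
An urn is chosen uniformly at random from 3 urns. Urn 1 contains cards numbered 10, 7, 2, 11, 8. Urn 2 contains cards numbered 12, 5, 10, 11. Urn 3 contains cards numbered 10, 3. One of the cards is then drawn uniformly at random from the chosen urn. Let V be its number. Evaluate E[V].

E[V | urn 1] = (10+7+2+11+8)/5 = 38/5.
E[V | urn 2] = (12+5+10+11)/4 = 19/2.
E[V | urn 3] = (10+3)/2 = 13/2.
By the law of total expectation,
E[V] = (1/3)·(38/5) + (1/3)·(19/2) + (1/3)·(13/2) = 118/15.

118/15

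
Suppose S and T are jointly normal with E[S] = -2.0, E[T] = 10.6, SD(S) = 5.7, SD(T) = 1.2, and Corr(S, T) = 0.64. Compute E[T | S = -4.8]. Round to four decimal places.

10.2227

For a bivariate normal, E[T | S=x] = μ_T + ρ·(σ_T/σ_S)·(x − μ_S).
E[T | S=-4.8] = 10.6 + (0.64)·(1.2/5.7)·(-4.8 − (-2.0)) = 10.6 + (0.13474)·(-2.8) = 10.2227.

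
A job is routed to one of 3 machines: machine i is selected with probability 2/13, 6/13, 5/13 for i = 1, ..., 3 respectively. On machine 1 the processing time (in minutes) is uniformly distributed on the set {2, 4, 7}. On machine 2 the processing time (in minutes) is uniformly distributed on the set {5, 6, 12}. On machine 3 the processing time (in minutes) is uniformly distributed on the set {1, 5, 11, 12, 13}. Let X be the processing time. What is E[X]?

290/39

E[X | machine 1] = (2+4+7)/3 = 13/3.
E[X | machine 2] = (5+6+12)/3 = 23/3.
E[X | machine 3] = (1+5+11+12+13)/5 = 42/5.
By the law of total expectation,
E[X] = (2/13)·(13/3) + (6/13)·(23/3) + (5/13)·(42/5) = 290/39.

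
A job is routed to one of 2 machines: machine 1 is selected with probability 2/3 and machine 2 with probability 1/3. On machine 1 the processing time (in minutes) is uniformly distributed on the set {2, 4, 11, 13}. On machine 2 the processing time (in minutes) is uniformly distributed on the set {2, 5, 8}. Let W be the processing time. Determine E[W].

20/3

E[W | machine 1] = (2+4+11+13)/4 = 15/2.
E[W | machine 2] = (2+5+8)/3 = 5.
E[W] = (2/3)·(15/2) + (1/3)·(5) = 20/3.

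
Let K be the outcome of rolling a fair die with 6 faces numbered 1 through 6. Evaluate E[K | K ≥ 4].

5

Given K ≥ 4, K is equally likely to be any of {4, 5, 6}.
E[K | K ≥ 4] = (4 + 5 + 6) / 3 = 5.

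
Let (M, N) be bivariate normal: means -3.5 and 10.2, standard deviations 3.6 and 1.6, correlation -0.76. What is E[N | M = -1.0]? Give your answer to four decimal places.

The regression of N on M has slope ρ·σ_N/σ_M and passes through (μ_M, μ_N).
E[N | M=-1.0] = 10.2 + (-0.76)·(1.6/3.6)·(-1.0 − (-3.5)) = 10.2 + (-0.33778)·(2.5) = 9.3556.

9.3556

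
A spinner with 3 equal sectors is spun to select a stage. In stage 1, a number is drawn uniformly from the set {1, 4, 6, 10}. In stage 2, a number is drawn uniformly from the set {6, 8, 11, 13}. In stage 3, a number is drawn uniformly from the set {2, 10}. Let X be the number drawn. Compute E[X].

83/12

E[X | stage 1] = (1+4+6+10)/4 = 21/4.
E[X | stage 2] = (6+8+11+13)/4 = 19/2.
E[X | stage 3] = (2+10)/2 = 6.
By the law of total expectation,
E[X] = (1/3)·(21/4) + (1/3)·(19/2) + (1/3)·(6) = 83/12.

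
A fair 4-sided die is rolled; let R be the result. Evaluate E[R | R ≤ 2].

3/2

Given R ≤ 2, R is equally likely to be any of {1, 2}.
E[R | R ≤ 2] = (1 + 2) / 2 = 3/2.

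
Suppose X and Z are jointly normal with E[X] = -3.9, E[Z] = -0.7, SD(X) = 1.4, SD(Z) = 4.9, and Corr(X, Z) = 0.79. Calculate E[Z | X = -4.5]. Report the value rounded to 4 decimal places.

The regression of Z on X has slope ρ·σ_Z/σ_X and passes through (μ_X, μ_Z).
E[Z | X=-4.5] = -0.7 + (0.79)·(4.9/1.4)·(-4.5 − (-3.9)) = -0.7 + (2.765)·(-0.6) = -2.3590.

-2.3590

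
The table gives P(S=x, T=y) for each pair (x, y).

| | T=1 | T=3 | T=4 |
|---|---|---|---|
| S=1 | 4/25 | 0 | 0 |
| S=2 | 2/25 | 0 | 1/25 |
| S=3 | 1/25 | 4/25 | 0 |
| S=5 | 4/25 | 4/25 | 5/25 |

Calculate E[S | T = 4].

P(T = 4) = 6/25.
Σ S·P over the event = 2·(1/25) + 5·(5/25) = 27/25.
E[S | T = 4] = (27/25) / (6/25) = 9/2.

9/2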